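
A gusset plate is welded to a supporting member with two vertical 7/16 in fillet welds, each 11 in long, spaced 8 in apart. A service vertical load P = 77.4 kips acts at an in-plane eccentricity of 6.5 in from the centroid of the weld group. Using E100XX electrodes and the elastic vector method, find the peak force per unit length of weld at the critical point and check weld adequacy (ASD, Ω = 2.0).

f_max ≈ 8.52 kip/in; adequate

E100XX → F_EXX = 100 ksi.
Total weld length L_w = 22 in. Treat welds as unit-width lines.
Polar moment about centroid: J = 2[d³/12 + d(b/2)²] = 2[11³/12 + 11×4²] = 573.8 in³.
Direct shear f_v = P/L_w = 77.4 / 22 = 3.518 kip/in (vertical).
Torsion M = P·e = 77.4 × 6.5 = 503.1 kip·in.
Critical point at (x, y) = (4, 5.5) from centroid. f_tx = M·y/J = 4.822 kip/in; f_ty = M·x/J = 3.507 kip/in.
Resultant f_max = √[f_tx² + (f_v + f_ty)²] = √[4.822² + (3.518 + 3.507)²] = 8.521 kip/in.
Capacity per unit length: r_n/Ω = (1/2.0) × 0.6 × 100 × (0.707 × 0.4375) = 9.279 kip/in.
8.521 ≤ 9.279 → adequate.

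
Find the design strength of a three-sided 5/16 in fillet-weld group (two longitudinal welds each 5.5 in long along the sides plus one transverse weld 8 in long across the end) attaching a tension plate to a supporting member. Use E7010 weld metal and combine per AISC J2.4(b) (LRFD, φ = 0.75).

φR_n ≈ 149 kips

E70XX → F_EXX = 70 ksi.
t_e = 0.707 × 0.3125 = 0.2209 in.
R_nwl = 0.6 × 70 × 0.2209 × 11 = 102.1 kips (longitudinal, 2 welds).
R_nwt = 0.6 × 70 × 0.2209 × 8 = 74.23 kips (transverse, base value).
(i) R_nwl + R_nwt = 176.3 kips; (ii) 0.85 R_nwl + 1.5 R_nwt = 198.1 kips.
R_n = max = 198.1 kips [governs: (ii)]; φR_n = 148.6 kips.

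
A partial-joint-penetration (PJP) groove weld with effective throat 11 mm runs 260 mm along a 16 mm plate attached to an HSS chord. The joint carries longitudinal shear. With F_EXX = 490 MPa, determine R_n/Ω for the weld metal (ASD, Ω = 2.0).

R_n/Ω ≈ 420 kN

Effective throat (given) t_e = 11 mm.
A_we = 11 × 260 = 2860 mm².
F_nw = 0.6 F_EXX = 294 MPa.
R_n/Ω = (294 × 2860) / 2.0 × 10⁻³ = 420.4 kN.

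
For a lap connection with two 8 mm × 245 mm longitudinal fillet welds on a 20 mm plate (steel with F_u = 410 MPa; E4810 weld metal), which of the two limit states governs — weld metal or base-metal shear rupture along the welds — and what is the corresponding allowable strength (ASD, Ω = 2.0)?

R_n/Ω ≈ 399 kN (weld metal governs)

E48XX → F_EXX = 480 MPa.
t_e = 0.707 × 8 = 5.656 mm; L = 490 mm.
Weld metal: R_n/Ω = (1/2.0) × 0.6 × 480 × 5.656 × 490 × 10⁻³ = 399.1 kN.
Base metal (shear rupture): R_n/Ω = (1/2.0) × 0.6 × 410 × 20 × 490 × 10⁻³ = 1205 kN.
Governing: weld metal.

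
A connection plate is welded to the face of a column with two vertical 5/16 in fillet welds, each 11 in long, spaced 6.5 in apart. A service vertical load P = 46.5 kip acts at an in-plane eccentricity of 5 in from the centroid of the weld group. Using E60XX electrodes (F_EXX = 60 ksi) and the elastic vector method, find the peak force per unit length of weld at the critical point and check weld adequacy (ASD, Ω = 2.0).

Total weld length L_w = 22 in. Treat welds as unit-width lines.
Polar moment about centroid: J = 2[d³/12 + d(b/2)²] = 2[11³/12 + 11×3.25²] = 454.2 in³.
Direct shear f_v = P/L_w = 46.5 / 22 = 2.114 kip/in (vertical).
Torsion M = P·e = 46.5 × 5 = 232.5 kip·in.
Critical point at (x, y) = (3.25, 5.5) from centroid. f_tx = M·y/J = 2.815 kip/in; f_ty = M·x/J = 1.664 kip/in.
Resultant f_max = √[f_tx² + (f_v + f_ty)²] = √[2.815² + (2.114 + 1.664)²] = 4.711 kip/in.
Capacity per unit length: r_n/Ω = (1/2.0) × 0.6 × 60 × (0.707 × 0.3125) = 3.977 kip/in.
4.711 > 3.977 → NOT adequate.

f_max ≈ 4.71 kip/in; NOT adequate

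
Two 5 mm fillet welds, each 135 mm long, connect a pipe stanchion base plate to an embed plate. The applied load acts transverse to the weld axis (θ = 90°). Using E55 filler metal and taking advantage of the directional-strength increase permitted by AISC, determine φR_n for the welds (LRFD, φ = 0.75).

E55XX → F_EXX = 550 MPa.
t_e = 0.707 × 5 = 3.535 mm; A_we = 3.535 × 270 = 954.4 mm².
Directional factor: 1.0 + 0.5 sin^1.5(90°) = 1.5.
F_nw = 0.6 × 550 × 1.5 = 495 MPa.
φR_n = 0.75 × 495 × 954.4 × 10⁻³ = 354.3 kN.

φR_n ≈ 354 kN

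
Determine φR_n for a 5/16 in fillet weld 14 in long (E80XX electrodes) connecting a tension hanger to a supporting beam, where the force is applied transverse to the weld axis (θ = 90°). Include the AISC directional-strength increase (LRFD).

φR_n ≈ 167 kips

E80XX → F_EXX = 80 ksi.
t_e = 0.707 × 0.3125 = 0.2209 in; A_we = 0.2209 × 14 = 3.093 in².
Directional factor: 1.0 + 0.5 sin^1.5(90°) = 1.5.
F_nw = 0.6 × 80 × 1.5 = 72 ksi.
φR_n = 0.75 × 72 × 3.093 = 167 kips.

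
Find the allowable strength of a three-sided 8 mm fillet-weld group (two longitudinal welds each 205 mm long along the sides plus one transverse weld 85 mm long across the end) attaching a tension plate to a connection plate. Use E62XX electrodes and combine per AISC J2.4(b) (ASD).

E62XX → F_EXX = 620 MPa.
t_e = 0.707 × 8 = 5.656 mm.
R_nwl = 0.6 × 620 × 5.656 × 410 × 10⁻³ = 862.7 kN (longitudinal, 2 welds).
R_nwt = 0.6 × 620 × 5.656 × 85 × 10⁻³ = 178.8 kN (transverse, base value).
(i) R_nwl + R_nwt = 1041 kN; (ii) 0.85 R_nwl + 1.5 R_nwt = 1002 kN.
R_n = max = 1041 kN [governs: (i)]; R_n/Ω = 520.7 kN.

R_n/Ω ≈ 521 kN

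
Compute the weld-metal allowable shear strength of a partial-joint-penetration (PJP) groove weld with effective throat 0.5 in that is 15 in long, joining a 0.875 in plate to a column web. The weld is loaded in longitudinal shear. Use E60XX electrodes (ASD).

R_n/Ω ≈ 135 kip

E60XX → F_EXX = 60 ksi.
Effective throat (given) t_e = 0.5 in.
A_we = 0.5 × 15 = 7.5 in².
F_nw = 0.6 F_EXX = 36 ksi.
R_n/Ω = (36 × 7.5) / 2.0 = 135 kip.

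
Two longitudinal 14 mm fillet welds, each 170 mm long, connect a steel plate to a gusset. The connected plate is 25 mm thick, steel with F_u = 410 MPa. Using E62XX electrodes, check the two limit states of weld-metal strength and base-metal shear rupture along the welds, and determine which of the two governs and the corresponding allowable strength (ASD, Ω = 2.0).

E62XX → F_EXX = 620 MPa.
t_e = 0.707 × 14 = 9.898 mm; L = 340 mm.
Weld metal: R_n/Ω = (1/2.0) × 0.6 × 620 × 9.898 × 340 × 10⁻³ = 625.9 kN.
Base metal (shear rupture): R_n/Ω = (1/2.0) × 0.6 × 410 × 25 × 340 × 10⁻³ = 1046 kN.
Governing: weld metal.

R_n/Ω ≈ 626 kN (weld metal governs)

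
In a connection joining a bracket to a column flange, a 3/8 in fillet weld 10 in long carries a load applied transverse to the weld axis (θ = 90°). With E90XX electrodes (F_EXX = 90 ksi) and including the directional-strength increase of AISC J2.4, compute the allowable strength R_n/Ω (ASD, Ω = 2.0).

t_e = 0.707 × 0.375 = 0.2651 in; A_we = 0.2651 × 10 = 2.651 in².
Directional factor: 1.0 + 0.5 sin^1.5(90°) = 1.5.
F_nw = 0.6 × 90 × 1.5 = 81 ksi.
R_n/Ω = (81 × 2.651) / 2.0 = 107.4 kips.

R_n/Ω ≈ 107 kips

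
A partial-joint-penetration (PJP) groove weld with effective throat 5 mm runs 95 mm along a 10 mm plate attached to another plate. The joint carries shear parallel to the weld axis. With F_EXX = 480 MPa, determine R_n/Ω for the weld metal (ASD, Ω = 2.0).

R_n/Ω ≈ 68.4 kN

Effective throat (given) t_e = 5 mm.
A_we = 5 × 95 = 475 mm².
F_nw = 0.6 F_EXX = 288 MPa.
R_n/Ω = (288 × 475) / 2.0 × 10⁻³ = 68.4 kN.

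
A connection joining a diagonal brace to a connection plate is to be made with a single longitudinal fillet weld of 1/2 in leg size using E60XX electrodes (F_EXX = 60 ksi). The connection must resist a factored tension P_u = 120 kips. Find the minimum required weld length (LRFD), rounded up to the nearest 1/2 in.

L = 13 in

Throat t_e = 0.707 × 0.5 = 0.3535 in.
φr_n = 0.75 × 0.6 × 60 × 0.3535 = 9.544 kips/in.
L_req = P_u / φr_n = 120 / 9.544 = 12.57 in total.
Round up → use L = 13 in.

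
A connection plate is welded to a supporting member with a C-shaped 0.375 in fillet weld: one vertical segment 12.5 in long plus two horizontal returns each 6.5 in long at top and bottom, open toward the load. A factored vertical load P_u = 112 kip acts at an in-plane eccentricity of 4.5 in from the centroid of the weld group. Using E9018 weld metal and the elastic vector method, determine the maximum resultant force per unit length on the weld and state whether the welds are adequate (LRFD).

f_max ≈ 8.52 kip/in; adequate

E90XX → F_EXX = 90 ksi.
Total weld length L_w = 25.5 in. Treat welds as unit-width lines.
Centroid: x̄ = 2×6.5×3.25 / 25.5 = 1.657 in from the vertical weld.
Polar moment about centroid: J = I_x + I_y = [12.5³/12 + 2×6.5×6.25²] + [12.5×1.657² + 2(6.5³/12 + 6.5×1.593²)] = 783.7 in³.
Direct shear f_v = P/L_w = 112 / 25.5 = 4.392 kip/in (vertical).
Torsion M = P·e = 112 × 4.5 = 504 kip·in.
Critical point at (x, y) = (4.843, 6.25) from centroid. f_tx = M·y/J = 4.02 kip/in; f_ty = M·x/J = 3.115 kip/in.
Resultant f_max = √[f_tx² + (f_v + f_ty)²] = √[4.02² + (4.392 + 3.115)²] = 8.515 kip/in.
Capacity per unit length: φr_n = 0.75 × 0.6 × 90 × (0.707 × 0.375) = 10.74 kip/in.
8.515 ≤ 10.74 → adequate.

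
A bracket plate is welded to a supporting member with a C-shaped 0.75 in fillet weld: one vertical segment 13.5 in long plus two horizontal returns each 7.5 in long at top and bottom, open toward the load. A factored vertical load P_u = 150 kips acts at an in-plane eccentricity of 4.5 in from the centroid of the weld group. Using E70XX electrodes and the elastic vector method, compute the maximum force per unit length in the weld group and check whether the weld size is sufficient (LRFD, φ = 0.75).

f_max ≈ 9.78 kip/in; adequate

E70XX → F_EXX = 70 ksi.
Total weld length L_w = 28.5 in. Treat welds as unit-width lines.
Centroid: x̄ = 2×7.5×3.75 / 28.5 = 1.974 in from the vertical weld.
Polar moment about centroid: J = I_x + I_y = [13.5³/12 + 2×7.5×6.75²] + [13.5×1.974² + 2(7.5³/12 + 7.5×1.776²)] = 1059 in³.
Direct shear f_v = P/L_w = 150 / 28.5 = 5.263 kip/in (vertical).
Torsion M = P·e = 150 × 4.5 = 675 kip·in.
Critical point at (x, y) = (5.526, 6.75) from centroid. f_tx = M·y/J = 4.304 kip/in; f_ty = M·x/J = 3.523 kip/in.
Resultant f_max = √[f_tx² + (f_v + f_ty)²] = √[4.304² + (5.263 + 3.523)²] = 9.784 kip/in.
Capacity per unit length: φr_n = 0.75 × 0.6 × 70 × (0.707 × 0.75) = 16.7 kip/in.
9.784 ≤ 16.7 → adequate.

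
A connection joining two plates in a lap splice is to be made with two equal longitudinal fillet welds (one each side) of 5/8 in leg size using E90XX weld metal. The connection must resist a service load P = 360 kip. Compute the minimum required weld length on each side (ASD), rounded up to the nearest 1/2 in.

E90XX → F_EXX = 90 ksi.
Throat t_e = 0.707 × 0.625 = 0.4419 in.
r_n/Ω = (0.6 × 90 × 0.4419) / 2.0 = 11.93 kip/in.
L_req = P / (r_n/Ω) = 360 / 11.93 = 30.17 in total.
Per side: 30.17 / 2 = 15.09 in.
Round up → use L = 15.5 in on each side.

L = 15.5 in on each side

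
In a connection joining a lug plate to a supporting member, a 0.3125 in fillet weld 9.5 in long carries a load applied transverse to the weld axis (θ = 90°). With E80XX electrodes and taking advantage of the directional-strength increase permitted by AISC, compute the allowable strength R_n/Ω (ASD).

R_n/Ω ≈ 75.6 kips

E80XX → F_EXX = 80 ksi.
t_e = 0.707 × 0.3125 = 0.2209 in; A_we = 0.2209 × 9.5 = 2.099 in².
Directional factor: 1.0 + 0.5 sin^1.5(90°) = 1.5.
F_nw = 0.6 × 80 × 1.5 = 72 ksi.
R_n/Ω = (72 × 2.099) / 2.0 = 75.56 kips.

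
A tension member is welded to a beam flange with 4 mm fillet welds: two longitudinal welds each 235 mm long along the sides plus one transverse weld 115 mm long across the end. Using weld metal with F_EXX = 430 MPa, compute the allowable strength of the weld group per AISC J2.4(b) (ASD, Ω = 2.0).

t_e = 0.707 × 4 = 2.828 mm.
R_nwl = 0.6 × 430 × 2.828 × 470 × 10⁻³ = 342.9 kN (longitudinal, 2 welds).
R_nwt = 0.6 × 430 × 2.828 × 115 × 10⁻³ = 83.91 kN (transverse, base value).
(i) R_nwl + R_nwt = 426.8 kN; (ii) 0.85 R_nwl + 1.5 R_nwt = 417.3 kN.
R_n = max = 426.8 kN [governs: (i)]; R_n/Ω = 213.4 kN.

R_n/Ω ≈ 213 kN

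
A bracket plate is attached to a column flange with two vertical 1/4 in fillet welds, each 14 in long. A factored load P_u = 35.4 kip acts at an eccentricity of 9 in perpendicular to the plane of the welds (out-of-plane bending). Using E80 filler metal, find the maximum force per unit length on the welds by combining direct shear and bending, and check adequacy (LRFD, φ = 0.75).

E80XX → F_EXX = 80 ksi.
L_w = 2 × 14 = 28 in; section modulus (unit throat) S = 2 × L²/6 = 65.33 in².
Direct shear f_v = P/L_w = 35.4/28 = 1.264 kip/in.
Moment M = P × e = 35.4 × 9 = 318.6 kip·in; bending f_b = M/S = 4.877 kip/in.
f_max = √(f_v² + f_b²) = √(1.264² + 4.877²) = 5.038 kip/in.
φr_n = 0.75 × 0.6 × 80 × (0.707 × 0.25) = 6.363 kip/in → adequate.

f_max ≈ 5.04 kip/in; adequate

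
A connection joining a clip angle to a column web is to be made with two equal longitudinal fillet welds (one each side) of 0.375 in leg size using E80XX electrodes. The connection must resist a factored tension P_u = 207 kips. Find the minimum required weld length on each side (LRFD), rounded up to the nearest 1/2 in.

E80XX → F_EXX = 80 ksi.
Throat t_e = 0.707 × 0.375 = 0.2651 in.
φr_n = 0.75 × 0.6 × 80 × 0.2651 = 9.544 kips/in.
L_req = P_u / φr_n = 207 / 9.544 = 21.69 in total.
Per side: 21.69 / 2 = 10.84 in.
Round up → use L = 11 in on each side.

L = 11 in on each side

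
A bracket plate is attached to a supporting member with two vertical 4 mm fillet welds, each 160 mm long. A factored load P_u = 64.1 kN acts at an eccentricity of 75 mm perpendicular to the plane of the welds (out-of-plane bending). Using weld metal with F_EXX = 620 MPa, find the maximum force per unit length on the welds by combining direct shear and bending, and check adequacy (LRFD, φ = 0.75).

L_w = 2 × 160 = 320 mm; section modulus (unit throat) S = 2 × L²/6 = 8533 mm².
Direct shear f_v = P/L_w = 64.1×10³/320 = 200.3 N/mm.
Moment M = P × e = 64.1×10³ × 75 = 4807500 N·mm; bending f_b = M/S = 563.4 N/mm.
f_max = √(f_v² + f_b²) = √(200.3² + 563.4²) = 597.9 N/mm.
φr_n = 0.75 × 0.6 × 620 × (0.707 × 4) = 789 N/mm → adequate.

f_max ≈ 598 N/mm; adequate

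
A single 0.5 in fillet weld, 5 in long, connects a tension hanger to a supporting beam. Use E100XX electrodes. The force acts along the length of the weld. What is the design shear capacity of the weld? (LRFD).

E100XX → F_EXX = 100 ksi.
Effective throat t_e = 0.707 × 0.5 = 0.3535 in.
Total length L = 5 in; A_we = 0.3535 × 5 = 1.767 in².
F_nw = 0.6 F_EXX = 0.6 × 100 = 60 ksi.
φR_n = 0.75 × 60 × 1.767 = 79.54 kip.

φR_n ≈ 79.5 kip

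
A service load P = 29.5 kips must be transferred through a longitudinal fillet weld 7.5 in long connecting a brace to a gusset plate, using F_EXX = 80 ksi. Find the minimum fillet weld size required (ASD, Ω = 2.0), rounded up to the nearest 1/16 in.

w = 1/4 in

Total weld length L = 7.5 in.
Required throat t_e = P × Ω / (0.6 F_EXX × L) = 29.5 × 2.0 / (0.6 × 80 × 7.5) = 0.1639 in.
Required leg w = t_e / 0.707 = 0.2318 in → use 1/4 in.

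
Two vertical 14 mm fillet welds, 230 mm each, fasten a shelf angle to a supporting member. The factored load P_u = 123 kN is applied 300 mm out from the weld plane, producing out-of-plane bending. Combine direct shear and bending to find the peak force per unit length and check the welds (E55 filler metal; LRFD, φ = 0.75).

E55XX → F_EXX = 550 MPa.
L_w = 2 × 230 = 460 mm; section modulus (unit throat) S = 2 × L²/6 = 17630 mm².
Direct shear f_v = P/L_w = 123×10³/460 = 267.4 N/mm.
Moment M = P × e = 123×10³ × 300 = 36900000 N·mm; bending f_b = M/S = 2093 N/mm.
f_max = √(f_v² + f_b²) = √(267.4² + 2093²) = 2110 N/mm.
φr_n = 0.75 × 0.6 × 550 × (0.707 × 14) = 2450 N/mm → adequate.

f_max ≈ 2110 N/mm; adequate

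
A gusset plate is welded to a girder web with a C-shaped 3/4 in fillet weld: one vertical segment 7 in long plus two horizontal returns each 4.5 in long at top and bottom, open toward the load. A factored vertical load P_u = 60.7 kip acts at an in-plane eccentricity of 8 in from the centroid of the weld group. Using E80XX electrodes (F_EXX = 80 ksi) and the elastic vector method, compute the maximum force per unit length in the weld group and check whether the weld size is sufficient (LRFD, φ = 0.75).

f_max ≈ 16.1 kip/in; adequate

Total weld length L_w = 16 in. Treat welds as unit-width lines.
Centroid: x̄ = 2×4.5×2.25 / 16 = 1.266 in from the vertical weld.
Polar moment about centroid: J = I_x + I_y = [7³/12 + 2×4.5×3.5²] + [7×1.266² + 2(4.5³/12 + 4.5×0.9844²)] = 174 in³.
Direct shear f_v = P/L_w = 60.7 / 16 = 3.794 kip/in (vertical).
Torsion M = P·e = 60.7 × 8 = 485.6 kip·in.
Critical point at (x, y) = (3.234, 3.5) from centroid. f_tx = M·y/J = 9.77 kip/in; f_ty = M·x/J = 9.029 kip/in.
Resultant f_max = √[f_tx² + (f_v + f_ty)²] = √[9.77² + (3.794 + 9.029)²] = 16.12 kip/in.
Capacity per unit length: φr_n = 0.75 × 0.6 × 80 × (0.707 × 0.75) = 19.09 kip/in.
16.12 ≤ 19.09 → adequate.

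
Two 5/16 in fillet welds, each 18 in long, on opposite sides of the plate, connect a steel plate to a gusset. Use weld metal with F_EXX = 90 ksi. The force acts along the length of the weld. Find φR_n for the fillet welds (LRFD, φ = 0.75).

Effective throat t_e = 0.707 × 0.3125 = 0.2209 in.
Total length L = 36 in; A_we = 0.2209 × 36 = 7.954 in².
F_nw = 0.6 F_EXX = 0.6 × 90 = 54 ksi.
φR_n = 0.75 × 54 × 7.954 = 322.1 kip.

φR_n ≈ 322 kip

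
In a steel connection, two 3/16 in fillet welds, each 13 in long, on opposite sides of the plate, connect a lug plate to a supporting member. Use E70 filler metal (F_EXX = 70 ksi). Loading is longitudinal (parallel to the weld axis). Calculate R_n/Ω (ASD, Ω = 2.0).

R_n/Ω ≈ 72.4 kips

Effective throat t_e = 0.707 × 0.1875 = 0.1326 in.
Total length L = 26 in; A_we = 0.1326 × 26 = 3.447 in².
F_nw = 0.6 F_EXX = 0.6 × 70 = 42 ksi.
R_n = 42 × 3.447 = 144.8 kips; R_n/Ω = 144.8/2.0 = 72.38 kips.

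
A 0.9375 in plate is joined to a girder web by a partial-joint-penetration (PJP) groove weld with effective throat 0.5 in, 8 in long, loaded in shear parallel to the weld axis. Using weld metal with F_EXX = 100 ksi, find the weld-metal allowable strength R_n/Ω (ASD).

Effective throat (given) t_e = 0.5 in.
A_we = 0.5 × 8 = 4 in².
F_nw = 0.6 F_EXX = 60 ksi.
R_n/Ω = (60 × 4) / 2.0 = 120 kips.

R_n/Ω ≈ 120 kips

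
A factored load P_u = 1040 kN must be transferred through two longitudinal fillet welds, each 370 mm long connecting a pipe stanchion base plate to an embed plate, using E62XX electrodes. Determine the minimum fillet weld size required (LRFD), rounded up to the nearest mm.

E62XX → F_EXX = 620 MPa.
Total weld length L = 740 mm.
Required throat t_e = P_u / (φ × 0.6 F_EXX × L) = 1040 / (0.75 × 0.6 × 620 × 740 × 10⁻³) = 5.037 mm.
Required leg w = t_e / 0.707 = 7.125 mm → use 8 mm.

w = 8 mm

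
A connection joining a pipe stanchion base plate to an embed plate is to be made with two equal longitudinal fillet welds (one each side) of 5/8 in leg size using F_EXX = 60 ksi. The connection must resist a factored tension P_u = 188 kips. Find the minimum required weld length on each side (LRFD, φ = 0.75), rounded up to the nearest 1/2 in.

L = 8 in on each side

Throat t_e = 0.707 × 0.625 = 0.4419 in.
φr_n = 0.75 × 0.6 × 60 × 0.4419 = 11.93 kips/in.
L_req = P_u / φr_n = 188 / 11.93 = 15.76 in total.
Per side: 15.76 / 2 = 7.879 in.
Round up → use L = 8 in on each side.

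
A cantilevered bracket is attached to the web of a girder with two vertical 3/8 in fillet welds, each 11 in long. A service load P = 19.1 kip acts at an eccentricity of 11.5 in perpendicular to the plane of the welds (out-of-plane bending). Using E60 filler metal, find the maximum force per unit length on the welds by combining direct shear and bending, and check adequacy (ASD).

E60XX → F_EXX = 60 ksi.
L_w = 2 × 11 = 22 in; section modulus (unit throat) S = 2 × L²/6 = 40.33 in².
Direct shear f_v = P/L_w = 19.1/22 = 0.8682 kip/in.
Moment M = P × e = 19.1 × 11.5 = 219.65 kip·in; bending f_b = M/S = 5.446 kip/in.
f_max = √(f_v² + f_b²) = √(0.8682² + 5.446²) = 5.515 kip/in.
r_n/Ω = (1/2.0) × 0.6 × 60 × (0.707 × 0.375) = 4.772 kip/in → NOT adequate.

f_max ≈ 5.51 kip/in; NOT adequate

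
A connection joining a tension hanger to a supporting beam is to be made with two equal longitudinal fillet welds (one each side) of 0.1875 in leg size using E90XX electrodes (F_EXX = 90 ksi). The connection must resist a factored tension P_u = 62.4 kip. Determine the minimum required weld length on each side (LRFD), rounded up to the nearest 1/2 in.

Throat t_e = 0.707 × 0.1875 = 0.1326 in.
φr_n = 0.75 × 0.6 × 90 × 0.1326 = 5.369 kip/in.
L_req = P_u / φr_n = 62.4 / 5.369 = 11.62 in total.
Per side: 11.62 / 2 = 5.811 in.
Round up → use L = 6 in on each side.

L = 6 in on each side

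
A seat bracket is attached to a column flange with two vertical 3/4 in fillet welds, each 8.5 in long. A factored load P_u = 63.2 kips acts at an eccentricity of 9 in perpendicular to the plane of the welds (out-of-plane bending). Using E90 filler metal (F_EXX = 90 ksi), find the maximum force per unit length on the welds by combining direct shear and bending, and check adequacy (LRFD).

f_max ≈ 23.9 kip/in; NOT adequate

L_w = 2 × 8.5 = 17 in; section modulus (unit throat) S = 2 × L²/6 = 24.08 in².
Direct shear f_v = P/L_w = 63.2/17 = 3.718 kip/in.
Moment M = P × e = 63.2 × 9 = 568.8 kip·in; bending f_b = M/S = 23.62 kip/in.
f_max = √(f_v² + f_b²) = √(3.718² + 23.62²) = 23.91 kip/in.
φr_n = 0.75 × 0.6 × 90 × (0.707 × 0.75) = 21.48 kip/in → NOT adequate.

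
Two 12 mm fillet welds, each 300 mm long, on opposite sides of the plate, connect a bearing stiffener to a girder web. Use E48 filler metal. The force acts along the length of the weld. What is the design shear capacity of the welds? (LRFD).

E48XX → F_EXX = 480 MPa.
Effective throat t_e = 0.707 × 12 = 8.484 mm.
Total length L = 600 mm; A_we = 8.484 × 600 = 5090 mm².
F_nw = 0.6 F_EXX = 0.6 × 480 = 288 MPa.
φR_n = 0.75 × 288 × 5090 × 10⁻³ = 1100 kN.

φR_n ≈ 1100 kN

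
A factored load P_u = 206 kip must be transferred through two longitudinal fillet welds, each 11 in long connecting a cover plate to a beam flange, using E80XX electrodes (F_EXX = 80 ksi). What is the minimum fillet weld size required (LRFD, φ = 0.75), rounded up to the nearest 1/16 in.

w = 3/8 in

Total weld length L = 22 in.
Required throat t_e = P_u / (φ × 0.6 F_EXX × L) = 206 / (0.75 × 0.6 × 80 × 22) = 0.2601 in.
Required leg w = t_e / 0.707 = 0.3679 in → use 3/8 in.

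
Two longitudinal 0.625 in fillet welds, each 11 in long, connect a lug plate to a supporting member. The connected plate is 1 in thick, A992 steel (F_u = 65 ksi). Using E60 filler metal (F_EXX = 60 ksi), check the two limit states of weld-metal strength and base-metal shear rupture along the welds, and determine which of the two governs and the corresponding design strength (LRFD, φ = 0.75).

t_e = 0.707 × 0.625 = 0.4419 in; L = 22 in.
Weld metal: φR_n = 0.75 × 0.6 × 60 × 0.4419 × 22 = 262.5 kip.
Base metal (shear rupture): φR_n = 0.75 × 0.6 × 65 × 1 × 22 = 643.5 kip.
Governing: weld metal.

φR_n ≈ 262 kip (weld metal governs)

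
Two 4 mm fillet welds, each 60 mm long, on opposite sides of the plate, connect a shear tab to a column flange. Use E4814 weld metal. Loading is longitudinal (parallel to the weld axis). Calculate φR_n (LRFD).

E48XX → F_EXX = 480 MPa.
Effective throat t_e = 0.707 × 4 = 2.828 mm.
Total length L = 120 mm; A_we = 2.828 × 120 = 339.4 mm².
F_nw = 0.6 F_EXX = 0.6 × 480 = 288 MPa.
φR_n = 0.75 × 288 × 339.4 × 10⁻³ = 73.3 kN.

φR_n ≈ 73.3 kN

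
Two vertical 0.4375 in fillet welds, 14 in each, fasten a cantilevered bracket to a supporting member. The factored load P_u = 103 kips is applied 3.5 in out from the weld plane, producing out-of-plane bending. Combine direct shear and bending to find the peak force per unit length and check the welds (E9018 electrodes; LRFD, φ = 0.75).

f_max ≈ 6.63 kip/in; adequate

E90XX → F_EXX = 90 ksi.
L_w = 2 × 14 = 28 in; section modulus (unit throat) S = 2 × L²/6 = 65.33 in².
Direct shear f_v = P/L_w = 103/28 = 3.679 kip/in.
Moment M = P × e = 103 × 3.5 = 360.5 kip·in; bending f_b = M/S = 5.518 kip/in.
f_max = √(f_v² + f_b²) = √(3.679² + 5.518²) = 6.632 kip/in.
φr_n = 0.75 × 0.6 × 90 × (0.707 × 0.4375) = 12.53 kip/in → adequate.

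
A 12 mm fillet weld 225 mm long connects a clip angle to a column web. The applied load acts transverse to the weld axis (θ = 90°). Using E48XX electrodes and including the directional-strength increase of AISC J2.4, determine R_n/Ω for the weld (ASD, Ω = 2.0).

R_n/Ω ≈ 412 kN

E48XX → F_EXX = 480 MPa.
t_e = 0.707 × 12 = 8.484 mm; A_we = 8.484 × 225 = 1909 mm².
Directional factor: 1.0 + 0.5 sin^1.5(90°) = 1.5.
F_nw = 0.6 × 480 × 1.5 = 432 MPa.
R_n/Ω = (432 × 1909) / 2.0 × 10⁻³ = 412.3 kN.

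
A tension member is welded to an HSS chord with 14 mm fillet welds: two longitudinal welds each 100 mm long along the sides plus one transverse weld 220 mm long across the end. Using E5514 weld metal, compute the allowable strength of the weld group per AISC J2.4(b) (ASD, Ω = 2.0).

E55XX → F_EXX = 550 MPa.
t_e = 0.707 × 14 = 9.898 mm.
R_nwl = 0.6 × 550 × 9.898 × 200 × 10⁻³ = 653.3 kN (longitudinal, 2 welds).
R_nwt = 0.6 × 550 × 9.898 × 220 × 10⁻³ = 718.6 kN (transverse, base value).
(i) R_nwl + R_nwt = 1372 kN; (ii) 0.85 R_nwl + 1.5 R_nwt = 1633 kN.
R_n = max = 1633 kN [governs: (ii)]; R_n/Ω = 816.6 kN.

R_n/Ω ≈ 817 kN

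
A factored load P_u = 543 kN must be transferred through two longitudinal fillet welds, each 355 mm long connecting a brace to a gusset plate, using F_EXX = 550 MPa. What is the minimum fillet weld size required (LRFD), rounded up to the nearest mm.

w = 5 mm

Total weld length L = 710 mm.
Required throat t_e = P_u / (φ × 0.6 F_EXX × L) = 543 / (0.75 × 0.6 × 550 × 710 × 10⁻³) = 3.09 mm.
Required leg w = t_e / 0.707 = 4.371 mm → use 5 mm.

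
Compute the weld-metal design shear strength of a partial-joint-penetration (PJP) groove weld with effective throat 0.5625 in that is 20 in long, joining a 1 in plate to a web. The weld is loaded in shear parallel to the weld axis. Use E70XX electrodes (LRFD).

φR_n ≈ 354 kip

E70XX → F_EXX = 70 ksi.
Effective throat (given) t_e = 0.5625 in.
A_we = 0.5625 × 20 = 11.25 in².
F_nw = 0.6 F_EXX = 42 ksi.
φR_n = 0.75 × 42 × 11.25 = 354.4 kip.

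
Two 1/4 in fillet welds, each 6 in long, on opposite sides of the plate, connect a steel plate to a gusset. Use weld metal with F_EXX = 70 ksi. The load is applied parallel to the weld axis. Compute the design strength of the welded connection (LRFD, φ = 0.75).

Effective throat t_e = 0.707 × 0.25 = 0.1767 in.
Total length L = 12 in; A_we = 0.1767 × 12 = 2.121 in².
F_nw = 0.6 F_EXX = 0.6 × 70 = 42 ksi.
φR_n = 0.75 × 42 × 2.121 = 66.81 kips.

φR_n ≈ 66.8 kips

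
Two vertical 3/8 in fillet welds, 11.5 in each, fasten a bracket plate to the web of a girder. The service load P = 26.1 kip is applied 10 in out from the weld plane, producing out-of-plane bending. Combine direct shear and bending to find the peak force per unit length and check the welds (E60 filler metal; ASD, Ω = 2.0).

f_max ≈ 6.03 kip/in; NOT adequate

E60XX → F_EXX = 60 ksi.
L_w = 2 × 11.5 = 23 in; section modulus (unit throat) S = 2 × L²/6 = 44.08 in².
Direct shear f_v = P/L_w = 26.1/23 = 1.135 kip/in.
Moment M = P × e = 26.1 × 10 = 261 kip·in; bending f_b = M/S = 5.921 kip/in.
f_max = √(f_v² + f_b²) = √(1.135² + 5.921²) = 6.028 kip/in.
r_n/Ω = (1/2.0) × 0.6 × 60 × (0.707 × 0.375) = 4.772 kip/in → NOT adequate.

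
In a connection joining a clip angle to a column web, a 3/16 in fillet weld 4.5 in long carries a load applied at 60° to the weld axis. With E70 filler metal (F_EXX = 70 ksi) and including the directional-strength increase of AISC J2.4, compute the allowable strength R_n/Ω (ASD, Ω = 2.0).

t_e = 0.707 × 0.1875 = 0.1326 in; A_we = 0.1326 × 4.5 = 0.5965 in².
Directional factor: 1.0 + 0.5 sin^1.5(60°) = 1.403.
F_nw = 0.6 × 70 × 1.403 = 58.92 ksi.
R_n/Ω = (58.92 × 0.5965) / 2.0 = 17.58 kips.

R_n/Ω ≈ 17.6 kips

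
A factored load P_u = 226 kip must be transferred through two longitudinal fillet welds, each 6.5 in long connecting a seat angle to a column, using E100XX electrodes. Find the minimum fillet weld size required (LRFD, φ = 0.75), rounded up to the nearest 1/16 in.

w = 9/16 in

E100XX → F_EXX = 100 ksi.
Total weld length L = 13 in.
Required throat t_e = P_u / (φ × 0.6 F_EXX × L) = 226 / (0.75 × 0.6 × 100 × 13) = 0.3863 in.
Required leg w = t_e / 0.707 = 0.5464 in → use 9/16 in.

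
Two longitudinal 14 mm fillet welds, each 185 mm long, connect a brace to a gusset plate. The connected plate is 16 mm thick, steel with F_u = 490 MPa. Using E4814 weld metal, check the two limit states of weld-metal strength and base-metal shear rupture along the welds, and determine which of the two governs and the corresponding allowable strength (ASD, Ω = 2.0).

E48XX → F_EXX = 480 MPa.
t_e = 0.707 × 14 = 9.898 mm; L = 370 mm.
Weld metal: R_n/Ω = (1/2.0) × 0.6 × 480 × 9.898 × 370 × 10⁻³ = 527.4 kN.
Base metal (shear rupture): R_n/Ω = (1/2.0) × 0.6 × 490 × 16 × 370 × 10⁻³ = 870.2 kN.
Governing: weld metal.

R_n/Ω ≈ 527 kN (weld metal governs)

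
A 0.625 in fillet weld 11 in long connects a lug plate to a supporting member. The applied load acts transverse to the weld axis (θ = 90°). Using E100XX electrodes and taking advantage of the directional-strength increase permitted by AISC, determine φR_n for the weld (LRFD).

E100XX → F_EXX = 100 ksi.
t_e = 0.707 × 0.625 = 0.4419 in; A_we = 0.4419 × 11 = 4.861 in².
Directional factor: 1.0 + 0.5 sin^1.5(90°) = 1.5.
F_nw = 0.6 × 100 × 1.5 = 90 ksi.
φR_n = 0.75 × 90 × 4.861 = 328.1 kip.

φR_n ≈ 328 kip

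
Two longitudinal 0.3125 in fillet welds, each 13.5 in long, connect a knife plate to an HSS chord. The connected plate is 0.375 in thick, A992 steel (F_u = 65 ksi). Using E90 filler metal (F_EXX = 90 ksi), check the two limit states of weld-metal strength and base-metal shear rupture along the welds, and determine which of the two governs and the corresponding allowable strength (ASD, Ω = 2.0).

t_e = 0.707 × 0.3125 = 0.2209 in; L = 27 in.
Weld metal: R_n/Ω = (1/2.0) × 0.6 × 90 × 0.2209 × 27 = 161.1 kips.
Base metal (shear rupture): R_n/Ω = (1/2.0) × 0.6 × 65 × 0.375 × 27 = 197.4 kips.
Governing: weld metal.

R_n/Ω ≈ 161 kips (weld metal governs)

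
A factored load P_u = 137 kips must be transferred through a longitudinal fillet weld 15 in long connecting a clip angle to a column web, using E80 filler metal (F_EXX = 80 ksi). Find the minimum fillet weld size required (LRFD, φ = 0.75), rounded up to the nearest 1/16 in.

w = 3/8 in

Total weld length L = 15 in.
Required throat t_e = P_u / (φ × 0.6 F_EXX × L) = 137 / (0.75 × 0.6 × 80 × 15) = 0.2537 in.
Required leg w = t_e / 0.707 = 0.3588 in → use 3/8 in.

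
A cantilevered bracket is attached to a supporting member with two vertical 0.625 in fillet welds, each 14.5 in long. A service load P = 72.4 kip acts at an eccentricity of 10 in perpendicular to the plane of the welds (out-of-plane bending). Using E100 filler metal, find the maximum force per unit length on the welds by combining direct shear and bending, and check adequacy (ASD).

f_max ≈ 10.6 kip/in; adequate

E100XX → F_EXX = 100 ksi.
L_w = 2 × 14.5 = 29 in; section modulus (unit throat) S = 2 × L²/6 = 70.08 in².
Direct shear f_v = P/L_w = 72.4/29 = 2.497 kip/in.
Moment M = P × e = 72.4 × 10 = 724 kip·in; bending f_b = M/S = 10.33 kip/in.
f_max = √(f_v² + f_b²) = √(2.497² + 10.33²) = 10.63 kip/in.
r_n/Ω = (1/2.0) × 0.6 × 100 × (0.707 × 0.625) = 13.26 kip/in → adequate.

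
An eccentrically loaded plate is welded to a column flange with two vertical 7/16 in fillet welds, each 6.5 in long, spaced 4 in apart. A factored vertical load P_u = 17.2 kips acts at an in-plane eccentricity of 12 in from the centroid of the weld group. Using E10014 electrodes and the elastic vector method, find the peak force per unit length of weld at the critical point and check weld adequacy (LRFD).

f_max ≈ 8.82 kip/in; adequate

E100XX → F_EXX = 100 ksi.
Total weld length L_w = 13 in. Treat welds as unit-width lines.
Polar moment about centroid: J = 2[d³/12 + d(b/2)²] = 2[6.5³/12 + 6.5×2²] = 97.77 in³.
Direct shear f_v = P/L_w = 17.2 / 13 = 1.323 kip/in (vertical).
Torsion M = P·e = 17.2 × 12 = 206.4 kip·in.
Critical point at (x, y) = (2, 3.25) from centroid. f_tx = M·y/J = 6.861 kip/in; f_ty = M·x/J = 4.222 kip/in.
Resultant f_max = √[f_tx² + (f_v + f_ty)²] = √[6.861² + (1.323 + 4.222)²] = 8.822 kip/in.
Capacity per unit length: φr_n = 0.75 × 0.6 × 100 × (0.707 × 0.4375) = 13.92 kip/in.
8.822 ≤ 13.92 → adequate.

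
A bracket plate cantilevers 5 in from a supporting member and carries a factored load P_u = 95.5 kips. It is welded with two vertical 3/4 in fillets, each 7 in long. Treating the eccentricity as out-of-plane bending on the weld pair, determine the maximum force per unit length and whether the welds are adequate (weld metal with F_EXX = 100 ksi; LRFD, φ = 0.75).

f_max ≈ 30 kip/in; NOT adequate

L_w = 2 × 7 = 14 in; section modulus (unit throat) S = 2 × L²/6 = 16.33 in².
Direct shear f_v = P/L_w = 95.5/14 = 6.821 kip/in.
Moment M = P × e = 95.5 × 5 = 477.5 kip·in; bending f_b = M/S = 29.23 kip/in.
f_max = √(f_v² + f_b²) = √(6.821² + 29.23²) = 30.02 kip/in.
φr_n = 0.75 × 0.6 × 100 × (0.707 × 0.75) = 23.86 kip/in → NOT adequate.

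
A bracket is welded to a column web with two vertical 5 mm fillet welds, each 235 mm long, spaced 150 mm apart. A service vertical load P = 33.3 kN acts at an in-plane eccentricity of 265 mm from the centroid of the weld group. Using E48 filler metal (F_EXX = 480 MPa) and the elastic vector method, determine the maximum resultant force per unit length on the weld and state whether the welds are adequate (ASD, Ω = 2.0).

f_max ≈ 300 N/mm; adequate

Total weld length L_w = 470 mm. Treat welds as unit-width lines.
Polar moment about centroid: J = 2[d³/12 + d(b/2)²] = 2[235³/12 + 235×75²] = 4807000 mm³.
Direct shear f_v = P/L_w = 33.3×10³ / 470 = 70.85 N/mm (vertical).
Torsion M = P·e = 33.3×10³ × 265 = 8824500 N·mm.
Critical point at (x, y) = (75, 117.5) from centroid. f_tx = M·y/J = 215.7 N/mm; f_ty = M·x/J = 137.7 N/mm.
Resultant f_max = √[f_tx² + (f_v + f_ty)²] = √[215.7² + (70.85 + 137.7)²] = 300 N/mm.
Capacity per unit length: r_n/Ω = (1/2.0) × 0.6 × 480 × (0.707 × 5) = 509 N/mm.
300 ≤ 509 → adequate.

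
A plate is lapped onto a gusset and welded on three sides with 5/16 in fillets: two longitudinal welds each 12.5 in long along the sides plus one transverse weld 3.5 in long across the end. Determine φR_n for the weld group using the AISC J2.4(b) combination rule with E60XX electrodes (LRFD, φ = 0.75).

E60XX → F_EXX = 60 ksi.
t_e = 0.707 × 0.3125 = 0.2209 in.
R_nwl = 0.6 × 60 × 0.2209 × 25 = 198.8 kips (longitudinal, 2 welds).
R_nwt = 0.6 × 60 × 0.2209 × 3.5 = 27.84 kips (transverse, base value).
(i) R_nwl + R_nwt = 226.7 kips; (ii) 0.85 R_nwl + 1.5 R_nwt = 210.8 kips.
R_n = max = 226.7 kips [governs: (i)]; φR_n = 170 kips.

φR_n ≈ 170 kips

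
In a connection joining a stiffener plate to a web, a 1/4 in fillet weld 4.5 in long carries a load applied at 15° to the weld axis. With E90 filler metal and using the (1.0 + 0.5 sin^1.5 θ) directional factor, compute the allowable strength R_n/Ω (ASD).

R_n/Ω ≈ 22.9 kips

E90XX → F_EXX = 90 ksi.
t_e = 0.707 × 0.25 = 0.1767 in; A_we = 0.1767 × 4.5 = 0.7954 in².
Directional factor: 1.0 + 0.5 sin^1.5(15°) = 1.066.
F_nw = 0.6 × 90 × 1.066 = 57.56 ksi.
R_n/Ω = (57.56 × 0.7954) / 2.0 = 22.89 kips.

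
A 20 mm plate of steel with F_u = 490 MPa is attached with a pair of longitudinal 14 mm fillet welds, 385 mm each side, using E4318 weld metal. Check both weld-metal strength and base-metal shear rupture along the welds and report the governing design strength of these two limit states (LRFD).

E43XX → F_EXX = 430 MPa.
t_e = 0.707 × 14 = 9.898 mm; L = 770 mm.
Weld metal: φR_n = 0.75 × 0.6 × 430 × 9.898 × 770 × 10⁻³ = 1475 kN.
Base metal (shear rupture): φR_n = 0.75 × 0.6 × 490 × 20 × 770 × 10⁻³ = 3396 kN.
Governing: weld metal.

φR_n ≈ 1470 kN (weld metal governs)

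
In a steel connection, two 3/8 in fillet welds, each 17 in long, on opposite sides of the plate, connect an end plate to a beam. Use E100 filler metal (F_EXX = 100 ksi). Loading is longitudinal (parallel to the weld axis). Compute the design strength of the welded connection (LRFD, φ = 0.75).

Effective throat t_e = 0.707 × 0.375 = 0.2651 in.
Total length L = 34 in; A_we = 0.2651 × 34 = 9.014 in².
F_nw = 0.6 F_EXX = 0.6 × 100 = 60 ksi.
φR_n = 0.75 × 60 × 9.014 = 405.6 kip.

φR_n ≈ 406 kip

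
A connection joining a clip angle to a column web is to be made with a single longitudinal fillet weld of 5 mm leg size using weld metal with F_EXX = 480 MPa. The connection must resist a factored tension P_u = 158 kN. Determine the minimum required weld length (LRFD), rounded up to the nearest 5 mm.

L = 210 mm

Throat t_e = 0.707 × 5 = 3.535 mm.
φr_n = 0.75 × 0.6 × 480 × 3.535 × 10⁻³ = 0.7636 kN/mm.
L_req = P_u / φr_n = 158 / 0.7636 = 206.9 mm total.
Round up → use L = 210 mm.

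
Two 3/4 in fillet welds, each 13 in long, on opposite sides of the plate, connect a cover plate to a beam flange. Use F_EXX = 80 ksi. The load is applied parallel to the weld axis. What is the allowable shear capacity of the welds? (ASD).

Effective throat t_e = 0.707 × 0.75 = 0.5302 in.
Total length L = 26 in; A_we = 0.5302 × 26 = 13.79 in².
F_nw = 0.6 F_EXX = 0.6 × 80 = 48 ksi.
R_n = 48 × 13.79 = 661.8 kip; R_n/Ω = 661.8/2.0 = 330.9 kip.

R_n/Ω ≈ 331 kip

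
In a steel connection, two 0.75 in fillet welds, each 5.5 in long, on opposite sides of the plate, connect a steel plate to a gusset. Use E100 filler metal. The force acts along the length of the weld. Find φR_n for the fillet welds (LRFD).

E100XX → F_EXX = 100 ksi.
Effective throat t_e = 0.707 × 0.75 = 0.5302 in.
Total length L = 11 in; A_we = 0.5302 × 11 = 5.833 in².
F_nw = 0.6 F_EXX = 0.6 × 100 = 60 ksi.
φR_n = 0.75 × 60 × 5.833 = 262.5 kip.

φR_n ≈ 262 kip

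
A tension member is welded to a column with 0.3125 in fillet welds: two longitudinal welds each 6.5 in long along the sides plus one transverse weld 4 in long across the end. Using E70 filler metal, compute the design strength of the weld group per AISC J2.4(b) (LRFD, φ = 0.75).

φR_n ≈ 119 kip

E70XX → F_EXX = 70 ksi.
t_e = 0.707 × 0.3125 = 0.2209 in.
R_nwl = 0.6 × 70 × 0.2209 × 13 = 120.6 kip (longitudinal, 2 welds).
R_nwt = 0.6 × 70 × 0.2209 × 4 = 37.12 kip (transverse, base value).
(i) R_nwl + R_nwt = 157.7 kip; (ii) 0.85 R_nwl + 1.5 R_nwt = 158.2 kip.
R_n = max = 158.2 kip [governs: (ii)]; φR_n = 118.7 kip.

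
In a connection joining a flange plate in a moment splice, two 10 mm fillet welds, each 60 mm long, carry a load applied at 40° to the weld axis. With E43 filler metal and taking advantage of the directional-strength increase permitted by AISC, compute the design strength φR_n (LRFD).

E43XX → F_EXX = 430 MPa.
t_e = 0.707 × 10 = 7.07 mm; A_we = 7.07 × 120 = 848.4 mm².
Directional factor: 1.0 + 0.5 sin^1.5(40°) = 1.258.
F_nw = 0.6 × 430 × 1.258 = 324.5 MPa.
φR_n = 0.75 × 324.5 × 848.4 × 10⁻³ = 206.5 kN.

φR_n ≈ 206 kN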